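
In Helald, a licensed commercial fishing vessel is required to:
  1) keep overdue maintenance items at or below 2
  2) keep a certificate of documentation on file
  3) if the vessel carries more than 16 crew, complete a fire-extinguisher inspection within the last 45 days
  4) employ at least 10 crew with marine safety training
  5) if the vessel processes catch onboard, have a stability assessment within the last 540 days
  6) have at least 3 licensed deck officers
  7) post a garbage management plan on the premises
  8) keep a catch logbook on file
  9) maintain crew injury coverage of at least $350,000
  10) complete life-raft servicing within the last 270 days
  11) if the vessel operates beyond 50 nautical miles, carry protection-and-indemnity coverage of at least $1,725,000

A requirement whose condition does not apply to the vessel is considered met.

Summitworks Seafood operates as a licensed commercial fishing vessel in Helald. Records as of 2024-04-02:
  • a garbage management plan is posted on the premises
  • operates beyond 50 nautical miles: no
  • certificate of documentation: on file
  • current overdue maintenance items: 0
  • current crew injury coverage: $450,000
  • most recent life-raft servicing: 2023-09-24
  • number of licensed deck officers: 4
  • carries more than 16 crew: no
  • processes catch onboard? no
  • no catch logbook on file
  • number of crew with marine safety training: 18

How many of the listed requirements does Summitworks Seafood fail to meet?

1

1. overdue maintenance items 0 ≤ 2 → met
2. certificate of documentation present → met
3. condition 'carries more than 16 crew' does not hold → requirement n/a → met
4. crew with marine safety training 18 ≥ 10 → met
5. condition 'processes catch onboard' does not hold → requirement n/a → met
6. licensed deck officers 4 ≥ 3 → met
7. garbage management plan present → met
8. catch logbook absent → not met
9. crew injury coverage $450,000 ≥ $350,000 → met
10. life-raft servicing 191 days ago vs limit 270 → met
11. condition 'operates beyond 50 nautical miles' does not hold → requirement n/a → met
Not met: 1 of 11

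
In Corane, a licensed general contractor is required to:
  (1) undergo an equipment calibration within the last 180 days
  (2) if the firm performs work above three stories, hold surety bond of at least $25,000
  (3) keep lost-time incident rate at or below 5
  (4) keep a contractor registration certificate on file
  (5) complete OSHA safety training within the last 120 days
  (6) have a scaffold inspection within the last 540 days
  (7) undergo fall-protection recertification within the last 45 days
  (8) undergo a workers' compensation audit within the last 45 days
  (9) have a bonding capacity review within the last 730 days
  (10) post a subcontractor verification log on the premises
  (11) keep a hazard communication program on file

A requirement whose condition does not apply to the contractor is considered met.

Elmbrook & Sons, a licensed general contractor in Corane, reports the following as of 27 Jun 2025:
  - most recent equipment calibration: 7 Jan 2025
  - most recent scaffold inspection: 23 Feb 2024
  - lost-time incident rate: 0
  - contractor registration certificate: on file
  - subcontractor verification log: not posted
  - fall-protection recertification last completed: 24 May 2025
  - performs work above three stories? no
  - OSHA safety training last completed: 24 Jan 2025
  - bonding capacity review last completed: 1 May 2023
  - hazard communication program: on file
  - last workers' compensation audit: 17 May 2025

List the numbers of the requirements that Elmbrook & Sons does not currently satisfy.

1. equipment calibration 171 days ago vs limit 180 → met
2. condition 'performs work above three stories' does not hold → requirement n/a → met
3. lost-time incident rate 0 ≤ 5 → met
4. contractor registration certificate present → met
5. OSHA safety training 154 days ago vs limit 120 → not met
6. scaffold inspection 490 days ago vs limit 540 → met
7. fall-protection recertification 34 days ago vs limit 45 → met
8. workers' compensation audit 41 days ago vs limit 45 → met
9. bonding capacity review 788 days ago vs limit 730 → not met
10. subcontractor verification log absent → not met
11. hazard communication program present → met
Not met: 5, 9, 10

5, 9, 10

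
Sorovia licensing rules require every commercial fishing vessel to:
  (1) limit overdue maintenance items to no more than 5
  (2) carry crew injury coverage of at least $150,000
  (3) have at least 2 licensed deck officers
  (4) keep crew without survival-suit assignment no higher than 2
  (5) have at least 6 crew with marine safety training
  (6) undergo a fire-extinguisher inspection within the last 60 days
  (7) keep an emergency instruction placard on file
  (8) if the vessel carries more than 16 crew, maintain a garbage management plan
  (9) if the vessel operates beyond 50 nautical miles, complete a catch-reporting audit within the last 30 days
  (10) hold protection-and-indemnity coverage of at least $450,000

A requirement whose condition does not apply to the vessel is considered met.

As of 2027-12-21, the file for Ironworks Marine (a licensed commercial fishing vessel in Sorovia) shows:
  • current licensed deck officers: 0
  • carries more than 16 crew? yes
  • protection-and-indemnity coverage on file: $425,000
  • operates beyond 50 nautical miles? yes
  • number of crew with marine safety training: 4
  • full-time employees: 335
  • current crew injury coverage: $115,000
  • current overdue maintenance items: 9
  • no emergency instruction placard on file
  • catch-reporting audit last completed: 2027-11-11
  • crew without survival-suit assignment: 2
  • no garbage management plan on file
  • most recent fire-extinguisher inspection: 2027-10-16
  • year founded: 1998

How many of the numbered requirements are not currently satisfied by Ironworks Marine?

1. overdue maintenance items 9 > 5 → not met
2. crew injury coverage $115,000 < $150,000 → not met
3. licensed deck officers 0 < 2 → not met
4. crew without survival-suit assignment 2 ≤ 2 → met
5. crew with marine safety training 4 < 6 → not met
6. fire-extinguisher inspection 66 days ago vs limit 60 → not met
7. emergency instruction placard absent → not met
8. condition 'carries more than 16 crew' holds; garbage management plan absent → not met
9. condition 'operates beyond 50 nautical miles' holds; catch-reporting audit 40 days ago vs limit 30 → not met
10. protection-and-indemnity coverage $425,000 < $450,000 → not met
Not met: 9 of 10

9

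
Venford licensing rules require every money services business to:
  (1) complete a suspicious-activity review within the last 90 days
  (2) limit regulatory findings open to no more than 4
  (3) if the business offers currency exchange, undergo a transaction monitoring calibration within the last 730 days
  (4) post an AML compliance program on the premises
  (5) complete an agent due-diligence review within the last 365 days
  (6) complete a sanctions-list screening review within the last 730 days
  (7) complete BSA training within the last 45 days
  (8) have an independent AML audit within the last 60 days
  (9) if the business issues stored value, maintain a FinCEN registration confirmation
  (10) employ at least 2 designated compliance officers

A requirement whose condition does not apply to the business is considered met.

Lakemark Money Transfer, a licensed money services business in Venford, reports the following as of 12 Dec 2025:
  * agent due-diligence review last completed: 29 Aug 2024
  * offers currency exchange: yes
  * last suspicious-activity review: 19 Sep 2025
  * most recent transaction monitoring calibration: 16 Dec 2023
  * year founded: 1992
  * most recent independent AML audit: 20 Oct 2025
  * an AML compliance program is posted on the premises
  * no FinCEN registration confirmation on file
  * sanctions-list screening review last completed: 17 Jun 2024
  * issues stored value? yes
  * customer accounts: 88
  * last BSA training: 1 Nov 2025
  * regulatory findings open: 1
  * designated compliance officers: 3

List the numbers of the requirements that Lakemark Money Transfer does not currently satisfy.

5, 9

1. suspicious-activity review 84 days ago vs limit 90 → met
2. regulatory findings open 1 ≤ 4 → met
3. condition 'offers currency exchange' holds; transaction monitoring calibration 727 days ago vs limit 730 → met
4. AML compliance program present → met
5. agent due-diligence review 470 days ago vs limit 365 → not met
6. sanctions-list screening review 543 days ago vs limit 730 → met
7. BSA training 41 days ago vs limit 45 → met
8. independent AML audit 53 days ago vs limit 60 → met
9. condition 'issues stored value' holds; FinCEN registration confirmation absent → not met
10. designated compliance officers 3 ≥ 2 → met
Not met: 5, 9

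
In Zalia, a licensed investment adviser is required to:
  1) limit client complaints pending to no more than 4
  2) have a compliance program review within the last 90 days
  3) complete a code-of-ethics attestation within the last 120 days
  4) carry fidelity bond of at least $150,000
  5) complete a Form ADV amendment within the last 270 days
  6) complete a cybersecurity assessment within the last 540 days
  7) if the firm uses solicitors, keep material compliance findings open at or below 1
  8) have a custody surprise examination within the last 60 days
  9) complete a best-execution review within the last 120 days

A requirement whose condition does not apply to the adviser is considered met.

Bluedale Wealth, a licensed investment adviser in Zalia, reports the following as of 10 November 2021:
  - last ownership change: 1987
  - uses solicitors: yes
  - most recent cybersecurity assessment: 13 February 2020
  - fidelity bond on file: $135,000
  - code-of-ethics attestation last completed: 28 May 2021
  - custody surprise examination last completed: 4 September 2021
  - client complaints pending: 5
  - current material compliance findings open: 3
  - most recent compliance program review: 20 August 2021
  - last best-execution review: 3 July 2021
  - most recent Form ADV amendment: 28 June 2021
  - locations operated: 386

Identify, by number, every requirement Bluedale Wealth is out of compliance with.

1. client complaints pending 5 > 4 → not met
2. compliance program review 82 days ago vs limit 90 → met
3. code-of-ethics attestation 166 days ago vs limit 120 → not met
4. fidelity bond $135,000 < $150,000 → not met
5. Form ADV amendment 135 days ago vs limit 270 → met
6. cybersecurity assessment 636 days ago vs limit 540 → not met
7. condition 'uses solicitors' holds; material compliance findings open 3 > 1 → not met
8. custody surprise examination 67 days ago vs limit 60 → not met
9. best-execution review 130 days ago vs limit 120 → not met
Not met: 1, 3, 4, 6, 7, 8, 9

1, 3, 4, 6, 7, 8, 9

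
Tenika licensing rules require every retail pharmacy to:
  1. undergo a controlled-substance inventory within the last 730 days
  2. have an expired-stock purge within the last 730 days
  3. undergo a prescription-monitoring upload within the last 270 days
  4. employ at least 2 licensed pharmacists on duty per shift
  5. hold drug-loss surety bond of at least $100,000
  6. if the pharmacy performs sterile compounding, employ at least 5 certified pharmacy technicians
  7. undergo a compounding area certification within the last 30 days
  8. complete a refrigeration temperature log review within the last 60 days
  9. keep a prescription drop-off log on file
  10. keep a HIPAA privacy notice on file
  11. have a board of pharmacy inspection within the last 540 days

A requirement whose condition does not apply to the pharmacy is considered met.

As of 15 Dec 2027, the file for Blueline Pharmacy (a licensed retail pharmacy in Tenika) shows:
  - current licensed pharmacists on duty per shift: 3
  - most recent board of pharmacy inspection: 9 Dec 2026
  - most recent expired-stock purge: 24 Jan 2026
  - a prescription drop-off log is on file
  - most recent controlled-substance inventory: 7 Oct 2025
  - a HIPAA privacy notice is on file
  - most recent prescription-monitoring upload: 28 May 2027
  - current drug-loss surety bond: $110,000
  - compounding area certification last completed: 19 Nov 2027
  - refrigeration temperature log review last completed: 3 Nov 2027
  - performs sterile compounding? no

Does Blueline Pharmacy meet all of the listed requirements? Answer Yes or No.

1. controlled-substance inventory 799 days ago vs limit 730 → not met
2. expired-stock purge 690 days ago vs limit 730 → met
3. prescription-monitoring upload 201 days ago vs limit 270 → met
4. licensed pharmacists on duty per shift 3 ≥ 2 → met
5. drug-loss surety bond $110,000 ≥ $100,000 → met
6. condition 'performs sterile compounding' does not hold → requirement n/a → met
7. compounding area certification 26 days ago vs limit 30 → met
8. refrigeration temperature log review 42 days ago vs limit 60 → met
9. prescription drop-off log present → met
10. HIPAA privacy notice present → met
11. board of pharmacy inspection 371 days ago vs limit 540 → met
Not met: 1

No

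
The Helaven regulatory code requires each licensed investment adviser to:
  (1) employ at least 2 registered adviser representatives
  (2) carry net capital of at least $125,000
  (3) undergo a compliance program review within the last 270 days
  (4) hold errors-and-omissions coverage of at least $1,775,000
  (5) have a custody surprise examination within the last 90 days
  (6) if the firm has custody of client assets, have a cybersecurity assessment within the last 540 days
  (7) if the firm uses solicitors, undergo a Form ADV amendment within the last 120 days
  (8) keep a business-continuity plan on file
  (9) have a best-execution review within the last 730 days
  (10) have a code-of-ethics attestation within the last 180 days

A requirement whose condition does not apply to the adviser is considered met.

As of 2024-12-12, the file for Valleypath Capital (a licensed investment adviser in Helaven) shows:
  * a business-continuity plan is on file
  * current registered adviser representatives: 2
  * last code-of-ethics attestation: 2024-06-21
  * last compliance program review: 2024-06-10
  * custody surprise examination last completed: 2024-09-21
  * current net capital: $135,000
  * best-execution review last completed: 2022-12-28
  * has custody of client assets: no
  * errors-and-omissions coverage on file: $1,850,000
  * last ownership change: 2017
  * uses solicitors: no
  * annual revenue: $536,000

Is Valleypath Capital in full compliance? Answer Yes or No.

1. registered adviser representatives 2 ≥ 2 → met
2. net capital $135,000 ≥ $125,000 → met
3. compliance program review 185 days ago vs limit 270 → met
4. errors-and-omissions coverage $1,850,000 ≥ $1,775,000 → met
5. custody surprise examination 82 days ago vs limit 90 → met
6. condition 'has custody of client assets' does not hold → requirement n/a → met
7. condition 'uses solicitors' does not hold → requirement n/a → met
8. business-continuity plan present → met
9. best-execution review 715 days ago vs limit 730 → met
10. code-of-ethics attestation 174 days ago vs limit 180 → met
All met.

Yes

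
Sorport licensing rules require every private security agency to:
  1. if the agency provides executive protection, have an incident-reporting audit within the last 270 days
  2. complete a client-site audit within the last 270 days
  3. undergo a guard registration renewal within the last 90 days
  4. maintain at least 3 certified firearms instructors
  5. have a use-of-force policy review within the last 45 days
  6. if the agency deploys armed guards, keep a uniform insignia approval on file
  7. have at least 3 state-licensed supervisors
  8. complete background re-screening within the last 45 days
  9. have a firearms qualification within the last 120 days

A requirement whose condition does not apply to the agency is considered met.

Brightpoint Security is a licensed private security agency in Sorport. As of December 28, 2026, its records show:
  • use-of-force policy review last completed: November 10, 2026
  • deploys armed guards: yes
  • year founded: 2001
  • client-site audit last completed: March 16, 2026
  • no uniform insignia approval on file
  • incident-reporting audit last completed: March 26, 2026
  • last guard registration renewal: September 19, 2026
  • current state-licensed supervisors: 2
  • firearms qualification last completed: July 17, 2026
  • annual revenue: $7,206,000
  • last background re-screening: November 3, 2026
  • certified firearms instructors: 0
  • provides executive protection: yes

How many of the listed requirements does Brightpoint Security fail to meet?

1. condition 'provides executive protection' holds; incident-reporting audit 277 days ago vs limit 270 → not met
2. client-site audit 287 days ago vs limit 270 → not met
3. guard registration renewal 100 days ago vs limit 90 → not met
4. certified firearms instructors 0 < 3 → not met
5. use-of-force policy review 48 days ago vs limit 45 → not met
6. condition 'deploys armed guards' holds; uniform insignia approval absent → not met
7. state-licensed supervisors 2 < 3 → not met
8. background re-screening 55 days ago vs limit 45 → not met
9. firearms qualification 164 days ago vs limit 120 → not met
Not met: 9 of 9

9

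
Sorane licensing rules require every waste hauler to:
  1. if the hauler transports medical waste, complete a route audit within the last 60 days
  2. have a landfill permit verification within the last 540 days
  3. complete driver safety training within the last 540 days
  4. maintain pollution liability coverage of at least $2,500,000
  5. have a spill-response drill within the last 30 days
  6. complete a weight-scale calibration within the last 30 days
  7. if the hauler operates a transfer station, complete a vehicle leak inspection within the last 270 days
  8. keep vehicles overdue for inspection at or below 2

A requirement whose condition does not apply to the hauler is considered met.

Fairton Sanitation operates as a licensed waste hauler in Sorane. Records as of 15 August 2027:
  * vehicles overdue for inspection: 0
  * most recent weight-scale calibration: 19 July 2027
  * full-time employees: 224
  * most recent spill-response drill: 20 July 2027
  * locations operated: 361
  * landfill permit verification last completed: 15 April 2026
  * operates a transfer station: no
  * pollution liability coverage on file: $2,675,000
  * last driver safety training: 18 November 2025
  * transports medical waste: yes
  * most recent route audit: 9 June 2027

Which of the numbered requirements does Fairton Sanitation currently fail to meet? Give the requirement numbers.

1, 3

1. condition 'transports medical waste' holds; route audit 67 days ago vs limit 60 → not met
2. landfill permit verification 487 days ago vs limit 540 → met
3. driver safety training 635 days ago vs limit 540 → not met
4. pollution liability coverage $2,675,000 ≥ $2,500,000 → met
5. spill-response drill 26 days ago vs limit 30 → met
6. weight-scale calibration 27 days ago vs limit 30 → met
7. condition 'operates a transfer station' does not hold → requirement n/a → met
8. vehicles overdue for inspection 0 ≤ 2 → met
Not met: 1, 3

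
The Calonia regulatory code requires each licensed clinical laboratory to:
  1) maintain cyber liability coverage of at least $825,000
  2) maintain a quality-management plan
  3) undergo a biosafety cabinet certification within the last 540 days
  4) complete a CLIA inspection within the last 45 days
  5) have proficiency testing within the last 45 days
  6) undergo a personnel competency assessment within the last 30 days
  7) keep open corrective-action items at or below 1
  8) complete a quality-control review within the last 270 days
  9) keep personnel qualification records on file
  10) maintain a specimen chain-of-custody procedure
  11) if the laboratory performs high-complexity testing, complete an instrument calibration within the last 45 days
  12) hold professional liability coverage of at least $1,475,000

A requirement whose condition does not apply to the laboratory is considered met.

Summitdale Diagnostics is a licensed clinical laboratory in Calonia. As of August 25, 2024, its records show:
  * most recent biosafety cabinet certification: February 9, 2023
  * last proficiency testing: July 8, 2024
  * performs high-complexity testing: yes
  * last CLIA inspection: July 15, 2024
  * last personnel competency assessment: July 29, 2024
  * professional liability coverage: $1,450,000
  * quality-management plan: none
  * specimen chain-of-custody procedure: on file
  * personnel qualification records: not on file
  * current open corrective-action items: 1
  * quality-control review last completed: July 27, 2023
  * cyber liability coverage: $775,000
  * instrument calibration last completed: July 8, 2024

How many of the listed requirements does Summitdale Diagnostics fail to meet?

8

1. cyber liability coverage $775,000 < $825,000 → not met
2. quality-management plan absent → not met
3. biosafety cabinet certification 563 days ago vs limit 540 → not met
4. CLIA inspection 41 days ago vs limit 45 → met
5. proficiency testing 48 days ago vs limit 45 → not met
6. personnel competency assessment 27 days ago vs limit 30 → met
7. open corrective-action items 1 ≤ 1 → met
8. quality-control review 395 days ago vs limit 270 → not met
9. personnel qualification records absent → not met
10. specimen chain-of-custody procedure present → met
11. condition 'performs high-complexity testing' holds; instrument calibration 48 days ago vs limit 45 → not met
12. professional liability coverage $1,450,000 < $1,475,000 → not met
Not met: 8 of 12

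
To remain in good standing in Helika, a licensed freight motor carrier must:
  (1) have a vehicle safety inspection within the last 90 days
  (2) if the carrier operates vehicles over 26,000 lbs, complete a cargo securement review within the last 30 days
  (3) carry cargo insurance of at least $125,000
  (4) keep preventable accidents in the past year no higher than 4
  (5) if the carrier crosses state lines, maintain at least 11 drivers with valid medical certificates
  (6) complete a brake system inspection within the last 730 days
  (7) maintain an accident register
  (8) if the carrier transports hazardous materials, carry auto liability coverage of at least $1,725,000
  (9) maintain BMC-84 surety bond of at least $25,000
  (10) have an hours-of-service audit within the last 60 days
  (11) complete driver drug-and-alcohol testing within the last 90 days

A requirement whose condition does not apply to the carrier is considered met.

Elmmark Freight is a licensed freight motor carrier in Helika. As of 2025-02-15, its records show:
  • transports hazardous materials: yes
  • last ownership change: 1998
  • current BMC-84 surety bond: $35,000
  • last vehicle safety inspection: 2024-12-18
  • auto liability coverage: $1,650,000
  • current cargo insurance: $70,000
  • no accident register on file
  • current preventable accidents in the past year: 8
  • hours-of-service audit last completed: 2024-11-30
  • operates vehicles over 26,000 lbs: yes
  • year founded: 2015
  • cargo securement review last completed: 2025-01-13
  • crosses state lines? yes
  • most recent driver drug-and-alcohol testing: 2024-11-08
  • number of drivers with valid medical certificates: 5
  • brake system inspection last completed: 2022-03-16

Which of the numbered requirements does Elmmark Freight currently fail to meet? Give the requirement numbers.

1. vehicle safety inspection 59 days ago vs limit 90 → met
2. condition 'operates vehicles over 26,000 lbs' holds; cargo securement review 33 days ago vs limit 30 → not met
3. cargo insurance $70,000 < $125,000 → not met
4. preventable accidents in the past year 8 > 4 → not met
5. condition 'crosses state lines' holds; drivers with valid medical certificates 5 < 11 → not met
6. brake system inspection 1067 days ago vs limit 730 → not met
7. accident register absent → not met
8. condition 'transports hazardous materials' holds; auto liability coverage $1,650,000 < $1,725,000 → not met
9. BMC-84 surety bond $35,000 ≥ $25,000 → met
10. hours-of-service audit 77 days ago vs limit 60 → not met
11. driver drug-and-alcohol testing 99 days ago vs limit 90 → not met
Not met: 2, 3, 4, 5, 6, 7, 8, 10, 11

2, 3, 4, 5, 6, 7, 8, 10, 11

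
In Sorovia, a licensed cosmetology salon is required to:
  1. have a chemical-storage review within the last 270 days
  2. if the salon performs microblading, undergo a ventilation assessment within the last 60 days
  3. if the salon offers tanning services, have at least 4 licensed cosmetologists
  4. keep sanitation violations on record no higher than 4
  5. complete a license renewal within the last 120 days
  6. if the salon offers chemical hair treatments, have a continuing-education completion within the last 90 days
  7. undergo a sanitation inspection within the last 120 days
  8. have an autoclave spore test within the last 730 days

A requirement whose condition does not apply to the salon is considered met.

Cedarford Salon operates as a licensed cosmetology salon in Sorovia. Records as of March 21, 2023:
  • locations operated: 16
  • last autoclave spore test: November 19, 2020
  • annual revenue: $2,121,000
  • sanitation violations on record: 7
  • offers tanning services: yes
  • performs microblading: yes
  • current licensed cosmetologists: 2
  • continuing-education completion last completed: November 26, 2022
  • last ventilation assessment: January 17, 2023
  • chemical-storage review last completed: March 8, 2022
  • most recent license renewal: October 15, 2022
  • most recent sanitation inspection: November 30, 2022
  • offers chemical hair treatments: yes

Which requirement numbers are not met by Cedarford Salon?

1. chemical-storage review 378 days ago vs limit 270 → not met
2. condition 'performs microblading' holds; ventilation assessment 63 days ago vs limit 60 → not met
3. condition 'offers tanning services' holds; licensed cosmetologists 2 < 4 → not met
4. sanitation violations on record 7 > 4 → not met
5. license renewal 157 days ago vs limit 120 → not met
6. condition 'offers chemical hair treatments' holds; continuing-education completion 115 days ago vs limit 90 → not met
7. sanitation inspection 111 days ago vs limit 120 → met
8. autoclave spore test 852 days ago vs limit 730 → not met
Not met: 1, 2, 3, 4, 5, 6, 8

1, 2, 3, 4, 5, 6, 8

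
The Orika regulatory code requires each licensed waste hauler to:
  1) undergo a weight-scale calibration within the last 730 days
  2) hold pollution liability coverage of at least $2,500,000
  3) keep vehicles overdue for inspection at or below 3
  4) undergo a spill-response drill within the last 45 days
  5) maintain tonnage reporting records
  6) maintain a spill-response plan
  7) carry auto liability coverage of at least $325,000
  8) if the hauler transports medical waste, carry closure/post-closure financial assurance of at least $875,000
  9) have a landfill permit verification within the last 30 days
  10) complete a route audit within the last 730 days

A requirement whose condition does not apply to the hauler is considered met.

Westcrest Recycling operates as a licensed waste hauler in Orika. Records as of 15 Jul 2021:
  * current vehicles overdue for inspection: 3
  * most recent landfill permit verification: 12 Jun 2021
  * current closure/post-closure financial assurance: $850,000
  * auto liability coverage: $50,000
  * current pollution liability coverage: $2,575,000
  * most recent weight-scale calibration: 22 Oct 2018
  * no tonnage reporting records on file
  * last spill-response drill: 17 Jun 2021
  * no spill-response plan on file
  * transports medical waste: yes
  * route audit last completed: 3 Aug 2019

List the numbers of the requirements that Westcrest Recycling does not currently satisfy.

1. weight-scale calibration 997 days ago vs limit 730 → not met
2. pollution liability coverage $2,575,000 ≥ $2,500,000 → met
3. vehicles overdue for inspection 3 ≤ 3 → met
4. spill-response drill 28 days ago vs limit 45 → met
5. tonnage reporting records absent → not met
6. spill-response plan absent → not met
7. auto liability coverage $50,000 < $325,000 → not met
8. condition 'transports medical waste' holds; closure/post-closure financial assurance $850,000 < $875,000 → not met
9. landfill permit verification 33 days ago vs limit 30 → not met
10. route audit 712 days ago vs limit 730 → met
Not met: 1, 5, 6, 7, 8, 9

1, 5, 6, 7, 8, 9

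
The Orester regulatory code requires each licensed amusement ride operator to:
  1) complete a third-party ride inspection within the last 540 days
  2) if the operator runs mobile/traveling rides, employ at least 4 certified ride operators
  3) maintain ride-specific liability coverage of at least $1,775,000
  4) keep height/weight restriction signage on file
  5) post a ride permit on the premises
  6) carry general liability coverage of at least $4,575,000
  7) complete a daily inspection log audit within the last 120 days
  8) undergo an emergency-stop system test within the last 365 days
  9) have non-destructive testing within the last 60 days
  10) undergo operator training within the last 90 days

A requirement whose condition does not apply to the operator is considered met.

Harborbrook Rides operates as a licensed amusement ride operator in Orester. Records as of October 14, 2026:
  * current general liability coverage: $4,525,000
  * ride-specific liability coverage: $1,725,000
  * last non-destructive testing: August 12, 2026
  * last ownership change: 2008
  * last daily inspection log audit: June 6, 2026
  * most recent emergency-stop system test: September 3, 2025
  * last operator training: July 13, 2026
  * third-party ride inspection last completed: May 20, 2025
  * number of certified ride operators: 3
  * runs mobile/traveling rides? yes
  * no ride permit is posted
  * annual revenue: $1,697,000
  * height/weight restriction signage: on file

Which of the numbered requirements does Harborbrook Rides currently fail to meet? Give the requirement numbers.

2, 3, 5, 6, 7, 8, 9, 10

1. third-party ride inspection 512 days ago vs limit 540 → met
2. condition 'runs mobile/traveling rides' holds; certified ride operators 3 < 4 → not met
3. ride-specific liability coverage $1,725,000 < $1,775,000 → not met
4. height/weight restriction signage present → met
5. ride permit absent → not met
6. general liability coverage $4,525,000 < $4,575,000 → not met
7. daily inspection log audit 130 days ago vs limit 120 → not met
8. emergency-stop system test 406 days ago vs limit 365 → not met
9. non-destructive testing 63 days ago vs limit 60 → not met
10. operator training 93 days ago vs limit 90 → not met
Not met: 2, 3, 5, 6, 7, 8, 9, 10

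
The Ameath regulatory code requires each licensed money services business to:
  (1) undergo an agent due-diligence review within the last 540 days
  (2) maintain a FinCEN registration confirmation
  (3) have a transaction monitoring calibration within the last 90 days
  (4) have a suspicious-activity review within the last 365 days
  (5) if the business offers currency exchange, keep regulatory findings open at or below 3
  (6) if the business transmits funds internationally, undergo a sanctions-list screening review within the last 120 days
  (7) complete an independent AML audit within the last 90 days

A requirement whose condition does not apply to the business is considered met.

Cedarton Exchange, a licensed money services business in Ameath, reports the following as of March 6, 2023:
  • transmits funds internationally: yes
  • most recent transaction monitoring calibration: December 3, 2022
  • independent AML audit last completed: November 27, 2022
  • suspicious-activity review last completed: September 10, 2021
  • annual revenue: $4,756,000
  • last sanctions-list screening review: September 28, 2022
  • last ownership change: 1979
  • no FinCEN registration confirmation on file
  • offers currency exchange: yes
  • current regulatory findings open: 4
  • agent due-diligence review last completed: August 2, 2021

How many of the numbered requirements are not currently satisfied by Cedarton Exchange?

1. agent due-diligence review 581 days ago vs limit 540 → not met
2. FinCEN registration confirmation absent → not met
3. transaction monitoring calibration 93 days ago vs limit 90 → not met
4. suspicious-activity review 542 days ago vs limit 365 → not met
5. condition 'offers currency exchange' holds; regulatory findings open 4 > 3 → not met
6. condition 'transmits funds internationally' holds; sanctions-list screening review 159 days ago vs limit 120 → not met
7. independent AML audit 99 days ago vs limit 90 → not met
Not met: 7 of 7

7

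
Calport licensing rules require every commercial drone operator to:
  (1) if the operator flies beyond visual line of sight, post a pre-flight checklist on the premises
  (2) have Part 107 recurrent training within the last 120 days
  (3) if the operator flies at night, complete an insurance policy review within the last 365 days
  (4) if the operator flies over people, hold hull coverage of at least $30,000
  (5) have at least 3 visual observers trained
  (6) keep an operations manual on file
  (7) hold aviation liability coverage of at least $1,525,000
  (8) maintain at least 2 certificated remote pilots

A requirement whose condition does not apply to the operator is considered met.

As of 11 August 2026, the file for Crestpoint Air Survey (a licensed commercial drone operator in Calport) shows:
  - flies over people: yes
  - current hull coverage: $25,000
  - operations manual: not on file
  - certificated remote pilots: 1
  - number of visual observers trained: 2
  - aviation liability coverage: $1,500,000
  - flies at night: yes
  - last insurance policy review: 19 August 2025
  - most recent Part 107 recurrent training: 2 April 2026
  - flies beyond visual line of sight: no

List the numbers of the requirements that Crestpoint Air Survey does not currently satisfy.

1. condition 'flies beyond visual line of sight' does not hold → requirement n/a → met
2. Part 107 recurrent training 131 days ago vs limit 120 → not met
3. condition 'flies at night' holds; insurance policy review 357 days ago vs limit 365 → met
4. condition 'flies over people' holds; hull coverage $25,000 < $30,000 → not met
5. visual observers trained 2 < 3 → not met
6. operations manual absent → not met
7. aviation liability coverage $1,500,000 < $1,525,000 → not met
8. certificated remote pilots 1 < 2 → not met
Not met: 2, 4, 5, 6, 7, 8

2, 4, 5, 6, 7, 8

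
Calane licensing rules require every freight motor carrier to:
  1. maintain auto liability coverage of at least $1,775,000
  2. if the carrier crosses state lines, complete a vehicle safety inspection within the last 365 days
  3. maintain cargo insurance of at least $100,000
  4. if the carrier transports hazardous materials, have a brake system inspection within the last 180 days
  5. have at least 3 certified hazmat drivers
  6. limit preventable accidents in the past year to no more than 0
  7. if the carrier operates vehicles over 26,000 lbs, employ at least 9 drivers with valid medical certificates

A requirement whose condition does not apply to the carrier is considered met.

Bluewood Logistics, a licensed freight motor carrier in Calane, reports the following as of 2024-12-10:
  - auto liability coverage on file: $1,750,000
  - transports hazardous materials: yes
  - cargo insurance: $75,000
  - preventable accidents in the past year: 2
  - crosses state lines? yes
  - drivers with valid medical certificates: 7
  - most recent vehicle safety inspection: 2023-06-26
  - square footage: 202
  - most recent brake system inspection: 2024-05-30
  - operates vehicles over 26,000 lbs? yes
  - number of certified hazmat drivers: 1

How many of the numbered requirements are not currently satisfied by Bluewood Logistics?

1. auto liability coverage $1,750,000 < $1,775,000 → not met
2. condition 'crosses state lines' holds; vehicle safety inspection 533 days ago vs limit 365 → not met
3. cargo insurance $75,000 < $100,000 → not met
4. condition 'transports hazardous materials' holds; brake system inspection 194 days ago vs limit 180 → not met
5. certified hazmat drivers 1 < 3 → not met
6. preventable accidents in the past year 2 > 0 → not met
7. condition 'operates vehicles over 26,000 lbs' holds; drivers with valid medical certificates 7 < 9 → not met
Not met: 7 of 7

7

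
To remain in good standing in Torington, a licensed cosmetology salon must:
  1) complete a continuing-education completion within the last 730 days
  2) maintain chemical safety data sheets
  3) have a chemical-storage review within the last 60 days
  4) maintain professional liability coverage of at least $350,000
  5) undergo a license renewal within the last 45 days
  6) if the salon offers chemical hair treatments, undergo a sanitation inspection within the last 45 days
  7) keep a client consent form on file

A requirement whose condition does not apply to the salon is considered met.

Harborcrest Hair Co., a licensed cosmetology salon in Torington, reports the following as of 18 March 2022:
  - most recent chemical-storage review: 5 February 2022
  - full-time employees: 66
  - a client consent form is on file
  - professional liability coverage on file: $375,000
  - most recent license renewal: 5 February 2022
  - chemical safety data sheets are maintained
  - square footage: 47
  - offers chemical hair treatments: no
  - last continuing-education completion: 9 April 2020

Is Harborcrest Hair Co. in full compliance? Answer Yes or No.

1. continuing-education completion 708 days ago vs limit 730 → met
2. chemical safety data sheets present → met
3. chemical-storage review 41 days ago vs limit 60 → met
4. professional liability coverage $375,000 ≥ $350,000 → met
5. license renewal 41 days ago vs limit 45 → met
6. condition 'offers chemical hair treatments' does not hold → requirement n/a → met
7. client consent form present → met
All met.

Yes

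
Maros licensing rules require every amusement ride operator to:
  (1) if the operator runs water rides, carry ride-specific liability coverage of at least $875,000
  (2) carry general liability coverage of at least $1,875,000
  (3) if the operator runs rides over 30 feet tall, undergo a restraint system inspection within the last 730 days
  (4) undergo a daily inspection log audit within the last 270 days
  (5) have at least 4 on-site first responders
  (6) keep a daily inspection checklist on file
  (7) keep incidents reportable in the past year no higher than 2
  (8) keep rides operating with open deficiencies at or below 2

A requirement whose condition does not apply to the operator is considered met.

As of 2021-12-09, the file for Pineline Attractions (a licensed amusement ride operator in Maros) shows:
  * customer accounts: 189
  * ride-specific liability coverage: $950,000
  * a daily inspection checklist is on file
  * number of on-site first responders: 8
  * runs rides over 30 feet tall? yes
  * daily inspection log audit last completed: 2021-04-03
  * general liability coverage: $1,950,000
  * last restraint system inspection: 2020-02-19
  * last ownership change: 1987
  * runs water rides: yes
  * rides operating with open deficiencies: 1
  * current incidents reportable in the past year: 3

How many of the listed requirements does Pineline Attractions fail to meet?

1

1. condition 'runs water rides' holds; ride-specific liability coverage $950,000 ≥ $875,000 → met
2. general liability coverage $1,950,000 ≥ $1,875,000 → met
3. condition 'runs rides over 30 feet tall' holds; restraint system inspection 659 days ago vs limit 730 → met
4. daily inspection log audit 250 days ago vs limit 270 → met
5. on-site first responders 8 ≥ 4 → met
6. daily inspection checklist present → met
7. incidents reportable in the past year 3 > 2 → not met
8. rides operating with open deficiencies 1 ≤ 2 → met
Not met: 1 of 8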